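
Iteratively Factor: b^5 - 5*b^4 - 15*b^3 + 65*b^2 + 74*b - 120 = (b + 3)*(b^4 - 8*b^3 + 9*b^2 + 38*b - 40) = (b - 4)*(b + 3)*(b^3 - 4*b^2 - 7*b + 10) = (b - 4)*(b - 1)*(b + 3)*(b^2 - 3*b - 10) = (b - 5)*(b - 4)*(b - 1)*(b + 3)*(b + 2)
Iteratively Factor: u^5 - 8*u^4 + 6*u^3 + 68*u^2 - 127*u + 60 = (u - 1)*(u^4 - 7*u^3 - u^2 + 67*u - 60) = (u - 5)*(u - 1)*(u^3 - 2*u^2 - 11*u + 12) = (u - 5)*(u - 1)*(u + 3)*(u^2 - 5*u + 4) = (u - 5)*(u - 4)*(u - 1)*(u + 3)*(u - 1)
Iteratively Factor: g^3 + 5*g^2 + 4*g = (g + 4)*(g^2 + g) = g*(g + 4)*(g + 1)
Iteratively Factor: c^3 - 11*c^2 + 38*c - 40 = (c - 2)*(c^2 - 9*c + 20) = (c - 5)*(c - 2)*(c - 4)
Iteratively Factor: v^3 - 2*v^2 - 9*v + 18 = (v - 2)*(v^2 - 9) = (v - 3)*(v - 2)*(v + 3)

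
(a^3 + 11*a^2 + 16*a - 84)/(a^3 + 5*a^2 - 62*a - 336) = (a - 2)/(a - 8)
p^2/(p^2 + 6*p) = p/(p + 6)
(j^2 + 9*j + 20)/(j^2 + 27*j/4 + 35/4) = 4*(j + 4)/(4*j + 7)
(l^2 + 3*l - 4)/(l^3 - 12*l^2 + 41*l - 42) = (l^2 + 3*l - 4)/(l^3 - 12*l^2 + 41*l - 42)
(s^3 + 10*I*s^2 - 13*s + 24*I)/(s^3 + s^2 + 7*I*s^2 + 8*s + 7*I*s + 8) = (s + 3*I)/(s + 1)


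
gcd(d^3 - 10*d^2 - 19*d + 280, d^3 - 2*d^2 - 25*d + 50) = d + 5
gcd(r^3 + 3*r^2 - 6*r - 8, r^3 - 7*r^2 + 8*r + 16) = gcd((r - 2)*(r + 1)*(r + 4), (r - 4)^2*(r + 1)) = r + 1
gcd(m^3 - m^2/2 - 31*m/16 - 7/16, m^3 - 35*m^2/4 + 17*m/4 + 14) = m^2 - 3*m/4 - 7/4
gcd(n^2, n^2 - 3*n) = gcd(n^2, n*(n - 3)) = n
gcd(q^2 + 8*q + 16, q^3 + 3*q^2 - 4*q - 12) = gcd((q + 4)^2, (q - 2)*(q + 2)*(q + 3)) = 1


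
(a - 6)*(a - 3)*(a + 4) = a^3 - 5*a^2 - 18*a + 72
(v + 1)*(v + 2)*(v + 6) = v^3 + 9*v^2 + 20*v + 12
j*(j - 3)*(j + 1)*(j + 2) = j^4 - 7*j^2 - 6*j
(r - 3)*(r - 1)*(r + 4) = r^3 - 13*r + 12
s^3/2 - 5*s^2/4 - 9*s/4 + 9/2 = (s/2 + 1)*(s - 3)*(s - 3/2)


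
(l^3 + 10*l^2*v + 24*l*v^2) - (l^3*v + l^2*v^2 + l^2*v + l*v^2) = -l^3*v + l^3 - l^2*v^2 + 9*l^2*v + 23*l*v^2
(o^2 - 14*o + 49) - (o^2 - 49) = 98 - 14*o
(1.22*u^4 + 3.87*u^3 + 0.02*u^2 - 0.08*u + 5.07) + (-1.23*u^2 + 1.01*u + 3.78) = 1.22*u^4 + 3.87*u^3 - 1.21*u^2 + 0.93*u + 8.85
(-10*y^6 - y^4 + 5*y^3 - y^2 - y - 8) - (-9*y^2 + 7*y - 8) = -10*y^6 - y^4 + 5*y^3 + 8*y^2 - 8*y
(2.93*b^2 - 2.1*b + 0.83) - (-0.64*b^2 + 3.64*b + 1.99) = 3.57*b^2 - 5.74*b - 1.16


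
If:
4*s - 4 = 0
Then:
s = 1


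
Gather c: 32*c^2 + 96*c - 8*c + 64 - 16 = 32*c^2 + 88*c + 48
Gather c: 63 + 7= 70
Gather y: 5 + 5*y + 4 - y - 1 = 4*y + 8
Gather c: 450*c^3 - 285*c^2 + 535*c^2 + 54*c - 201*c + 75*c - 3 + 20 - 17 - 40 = 450*c^3 + 250*c^2 - 72*c - 40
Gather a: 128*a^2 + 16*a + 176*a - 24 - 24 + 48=128*a^2 + 192*a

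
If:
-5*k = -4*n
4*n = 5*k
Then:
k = 4*n/5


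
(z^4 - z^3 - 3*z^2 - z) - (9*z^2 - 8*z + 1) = z^4 - z^3 - 12*z^2 + 7*z - 1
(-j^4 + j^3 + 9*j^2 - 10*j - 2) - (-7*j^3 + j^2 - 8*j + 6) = -j^4 + 8*j^3 + 8*j^2 - 2*j - 8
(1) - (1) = 0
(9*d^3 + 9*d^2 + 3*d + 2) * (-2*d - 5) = -18*d^4 - 63*d^3 - 51*d^2 - 19*d - 10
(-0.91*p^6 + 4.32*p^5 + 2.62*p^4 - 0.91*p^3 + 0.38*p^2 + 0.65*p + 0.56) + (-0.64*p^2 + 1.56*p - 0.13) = -0.91*p^6 + 4.32*p^5 + 2.62*p^4 - 0.91*p^3 - 0.26*p^2 + 2.21*p + 0.43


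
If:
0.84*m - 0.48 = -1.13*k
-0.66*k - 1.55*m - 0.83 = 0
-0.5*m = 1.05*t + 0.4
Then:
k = 1.20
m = -1.05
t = 0.12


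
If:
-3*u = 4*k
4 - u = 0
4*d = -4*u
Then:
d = -4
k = -3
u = 4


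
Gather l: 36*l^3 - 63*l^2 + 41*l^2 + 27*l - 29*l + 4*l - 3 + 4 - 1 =36*l^3 - 22*l^2 + 2*l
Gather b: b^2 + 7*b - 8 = b^2 + 7*b - 8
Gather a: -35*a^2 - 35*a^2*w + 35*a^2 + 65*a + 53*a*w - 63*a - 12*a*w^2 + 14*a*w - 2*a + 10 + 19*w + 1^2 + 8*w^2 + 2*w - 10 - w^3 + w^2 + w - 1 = -35*a^2*w + a*(-12*w^2 + 67*w) - w^3 + 9*w^2 + 22*w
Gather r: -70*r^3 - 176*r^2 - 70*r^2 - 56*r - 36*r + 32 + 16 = -70*r^3 - 246*r^2 - 92*r + 48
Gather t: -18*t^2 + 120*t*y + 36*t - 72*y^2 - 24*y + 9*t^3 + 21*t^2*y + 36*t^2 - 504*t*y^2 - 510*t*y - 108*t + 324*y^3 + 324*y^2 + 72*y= 9*t^3 + t^2*(21*y + 18) + t*(-504*y^2 - 390*y - 72) + 324*y^3 + 252*y^2 + 48*y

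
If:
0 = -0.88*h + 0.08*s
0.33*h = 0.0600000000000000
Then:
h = 0.18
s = 2.00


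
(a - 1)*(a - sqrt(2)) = a^2 - sqrt(2)*a - a + sqrt(2)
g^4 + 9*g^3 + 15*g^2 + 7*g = g*(g + 1)^2*(g + 7)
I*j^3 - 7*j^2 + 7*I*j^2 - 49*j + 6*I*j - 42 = (j + 6)*(j + 7*I)*(I*j + I)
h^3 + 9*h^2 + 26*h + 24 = (h + 2)*(h + 3)*(h + 4)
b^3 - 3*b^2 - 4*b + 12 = (b - 3)*(b - 2)*(b + 2)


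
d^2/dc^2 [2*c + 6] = 0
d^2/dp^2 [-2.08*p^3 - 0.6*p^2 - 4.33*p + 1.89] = -12.48*p - 1.2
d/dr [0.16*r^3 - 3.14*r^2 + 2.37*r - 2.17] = 0.48*r^2 - 6.28*r + 2.37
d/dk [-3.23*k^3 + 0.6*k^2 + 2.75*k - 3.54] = -9.69*k^2 + 1.2*k + 2.75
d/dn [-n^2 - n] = -2*n - 1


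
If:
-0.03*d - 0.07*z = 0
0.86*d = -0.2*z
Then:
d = 0.00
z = 0.00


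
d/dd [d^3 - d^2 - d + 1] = 3*d^2 - 2*d - 1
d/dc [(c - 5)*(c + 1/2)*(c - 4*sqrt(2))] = 3*c^2 - 8*sqrt(2)*c - 9*c - 5/2 + 18*sqrt(2)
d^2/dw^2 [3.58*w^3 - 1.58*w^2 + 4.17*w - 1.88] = 21.48*w - 3.16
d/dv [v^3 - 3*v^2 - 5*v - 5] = 3*v^2 - 6*v - 5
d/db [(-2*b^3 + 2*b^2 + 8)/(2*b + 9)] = 2*(-4*b^3 - 25*b^2 + 18*b - 8)/(4*b^2 + 36*b + 81)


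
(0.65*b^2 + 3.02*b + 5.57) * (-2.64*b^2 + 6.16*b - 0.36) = -1.716*b^4 - 3.9688*b^3 + 3.6644*b^2 + 33.224*b - 2.0052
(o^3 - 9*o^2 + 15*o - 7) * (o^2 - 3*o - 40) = o^5 - 12*o^4 + 2*o^3 + 308*o^2 - 579*o + 280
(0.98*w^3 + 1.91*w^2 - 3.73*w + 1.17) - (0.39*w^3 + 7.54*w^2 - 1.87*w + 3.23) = 0.59*w^3 - 5.63*w^2 - 1.86*w - 2.06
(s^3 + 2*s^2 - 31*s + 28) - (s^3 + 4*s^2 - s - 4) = -2*s^2 - 30*s + 32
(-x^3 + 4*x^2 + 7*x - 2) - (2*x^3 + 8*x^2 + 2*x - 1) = -3*x^3 - 4*x^2 + 5*x - 1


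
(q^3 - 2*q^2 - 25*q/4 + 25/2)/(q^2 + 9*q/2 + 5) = (q^2 - 9*q/2 + 5)/(q + 2)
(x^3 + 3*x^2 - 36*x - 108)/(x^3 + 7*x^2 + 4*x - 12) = (x^2 - 3*x - 18)/(x^2 + x - 2)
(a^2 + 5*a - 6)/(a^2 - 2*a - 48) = (a - 1)/(a - 8)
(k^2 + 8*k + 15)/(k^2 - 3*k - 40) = (k + 3)/(k - 8)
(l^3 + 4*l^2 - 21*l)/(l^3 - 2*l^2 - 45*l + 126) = l/(l - 6)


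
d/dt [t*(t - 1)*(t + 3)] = 3*t^2 + 4*t - 3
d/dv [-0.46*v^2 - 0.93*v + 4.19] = -0.92*v - 0.93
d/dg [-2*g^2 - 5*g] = -4*g - 5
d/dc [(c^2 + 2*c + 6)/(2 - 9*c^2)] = 2*(9*c^2 + 56*c + 2)/(81*c^4 - 36*c^2 + 4)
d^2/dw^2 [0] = 0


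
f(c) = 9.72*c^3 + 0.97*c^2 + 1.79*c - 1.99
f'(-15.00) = 6533.69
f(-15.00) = -32615.59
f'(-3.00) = 258.41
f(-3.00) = -261.07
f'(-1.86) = 99.06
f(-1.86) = -64.51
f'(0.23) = 3.78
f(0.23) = -1.41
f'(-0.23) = 2.89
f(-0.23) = -2.47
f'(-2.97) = 253.25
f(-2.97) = -253.40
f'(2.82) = 239.15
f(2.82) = 228.75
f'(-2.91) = 243.07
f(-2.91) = -238.51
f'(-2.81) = 226.59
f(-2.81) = -215.03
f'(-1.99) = 113.41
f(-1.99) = -78.31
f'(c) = 29.16*c^2 + 1.94*c + 1.79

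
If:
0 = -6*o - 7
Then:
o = -7/6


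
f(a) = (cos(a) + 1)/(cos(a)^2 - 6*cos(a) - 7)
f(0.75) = -0.16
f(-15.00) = -0.13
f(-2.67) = -0.13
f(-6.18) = -0.17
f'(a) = (2*sin(a)*cos(a) - 6*sin(a))*(cos(a) + 1)/(cos(a)^2 - 6*cos(a) - 7)^2 - sin(a)/(cos(a)^2 - 6*cos(a) - 7)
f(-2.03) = -0.13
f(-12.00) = -0.16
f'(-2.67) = -0.01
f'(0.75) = 0.02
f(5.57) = -0.16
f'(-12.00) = 0.01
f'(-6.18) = 0.00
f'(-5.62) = 0.02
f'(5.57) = -0.02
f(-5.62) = -0.16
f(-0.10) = -0.17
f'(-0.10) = -0.00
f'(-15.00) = -0.01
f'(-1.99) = -0.02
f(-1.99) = -0.14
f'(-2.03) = -0.02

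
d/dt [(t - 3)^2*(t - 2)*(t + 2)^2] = 5*t^4 - 16*t^3 - 21*t^2 + 68*t + 12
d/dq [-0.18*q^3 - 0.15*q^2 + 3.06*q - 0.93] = -0.54*q^2 - 0.3*q + 3.06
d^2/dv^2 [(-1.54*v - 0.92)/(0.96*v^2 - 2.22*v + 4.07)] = (-(1.54*v + 0.92)*(1.92*v - 2.22)*(3.84*v - 4.44) + (8.8704*v - 5.0712)*(0.96*v^2 - 2.22*v + 4.07))/(0.96*v^2 - 2.22*v + 4.07)^3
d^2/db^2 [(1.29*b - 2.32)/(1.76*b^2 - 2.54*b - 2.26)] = ((14.7196 - 13.6224*b)*(-1.76*b^2 + 2.54*b + 2.26) - (1.29*b - 2.32)*(3.52*b - 2.54)*(7.04*b - 5.08))/(-1.76*b^2 + 2.54*b + 2.26)^3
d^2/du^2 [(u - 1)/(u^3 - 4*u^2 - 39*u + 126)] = 2*((u - 1)*(-3*u^2 + 8*u + 39)^2 + (-3*u^2 + 8*u - (u - 1)*(3*u - 4) + 39)*(u^3 - 4*u^2 - 39*u + 126))/(u^3 - 4*u^2 - 39*u + 126)^3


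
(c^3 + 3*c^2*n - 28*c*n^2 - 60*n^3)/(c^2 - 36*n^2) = (c^2 - 3*c*n - 10*n^2)/(c - 6*n)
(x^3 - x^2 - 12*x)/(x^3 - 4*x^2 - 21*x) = (x - 4)/(x - 7)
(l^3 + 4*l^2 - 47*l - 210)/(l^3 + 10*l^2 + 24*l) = (l^2 - 2*l - 35)/(l*(l + 4))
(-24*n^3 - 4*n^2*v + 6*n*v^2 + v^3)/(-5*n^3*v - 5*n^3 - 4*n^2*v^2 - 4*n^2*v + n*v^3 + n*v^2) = (24*n^3 + 4*n^2*v - 6*n*v^2 - v^3)/(n*(5*n^2*v + 5*n^2 + 4*n*v^2 + 4*n*v - v^3 - v^2))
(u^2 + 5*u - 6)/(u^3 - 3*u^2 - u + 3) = (u + 6)/(u^2 - 2*u - 3)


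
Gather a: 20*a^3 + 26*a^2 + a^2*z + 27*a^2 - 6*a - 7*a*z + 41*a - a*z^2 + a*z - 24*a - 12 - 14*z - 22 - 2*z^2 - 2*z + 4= 20*a^3 + a^2*(z + 53) + a*(-z^2 - 6*z + 11) - 2*z^2 - 16*z - 30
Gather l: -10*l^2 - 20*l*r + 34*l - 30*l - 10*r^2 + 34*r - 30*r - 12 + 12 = -10*l^2 + l*(4 - 20*r) - 10*r^2 + 4*r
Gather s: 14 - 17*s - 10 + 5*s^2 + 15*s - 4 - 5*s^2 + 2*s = 0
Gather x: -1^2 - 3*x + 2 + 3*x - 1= 0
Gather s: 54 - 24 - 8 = 22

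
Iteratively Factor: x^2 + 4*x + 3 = (x + 3)*(x + 1)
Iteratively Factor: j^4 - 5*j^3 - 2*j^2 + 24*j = (j - 3)*(j^3 - 2*j^2 - 8*j) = (j - 4)*(j - 3)*(j^2 + 2*j) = j*(j - 4)*(j - 3)*(j + 2)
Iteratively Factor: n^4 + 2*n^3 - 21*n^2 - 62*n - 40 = (n + 2)*(n^3 - 21*n - 20) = (n + 1)*(n + 2)*(n^2 - n - 20) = (n + 1)*(n + 2)*(n + 4)*(n - 5)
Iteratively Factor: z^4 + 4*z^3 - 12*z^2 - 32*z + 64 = (z - 2)*(z^3 + 6*z^2 - 32) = (z - 2)^2*(z^2 + 8*z + 16) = (z - 2)^2*(z + 4)*(z + 4)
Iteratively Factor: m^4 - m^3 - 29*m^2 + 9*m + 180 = (m - 5)*(m^3 + 4*m^2 - 9*m - 36) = (m - 5)*(m + 4)*(m^2 - 9) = (m - 5)*(m + 3)*(m + 4)*(m - 3)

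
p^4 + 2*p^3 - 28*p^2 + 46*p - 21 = (p - 3)*(p - 1)^2*(p + 7)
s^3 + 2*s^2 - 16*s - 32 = (s - 4)*(s + 2)*(s + 4)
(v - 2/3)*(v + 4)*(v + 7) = v^3 + 31*v^2/3 + 62*v/3 - 56/3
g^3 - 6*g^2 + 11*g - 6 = (g - 3)*(g - 2)*(g - 1)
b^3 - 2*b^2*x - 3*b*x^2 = b*(b - 3*x)*(b + x)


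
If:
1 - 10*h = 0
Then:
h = 1/10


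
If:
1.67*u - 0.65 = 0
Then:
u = 0.39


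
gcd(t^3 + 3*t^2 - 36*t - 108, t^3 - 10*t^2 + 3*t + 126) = t^2 - 3*t - 18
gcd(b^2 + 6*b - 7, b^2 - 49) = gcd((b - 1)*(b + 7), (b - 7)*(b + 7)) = b + 7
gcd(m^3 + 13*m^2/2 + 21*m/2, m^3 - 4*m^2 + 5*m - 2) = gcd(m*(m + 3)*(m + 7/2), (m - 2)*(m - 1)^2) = 1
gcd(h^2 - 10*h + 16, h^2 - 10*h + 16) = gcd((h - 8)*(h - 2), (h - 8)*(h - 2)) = h^2 - 10*h + 16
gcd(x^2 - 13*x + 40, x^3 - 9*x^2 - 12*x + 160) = x^2 - 13*x + 40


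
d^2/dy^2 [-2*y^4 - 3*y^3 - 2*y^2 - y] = -24*y^2 - 18*y - 4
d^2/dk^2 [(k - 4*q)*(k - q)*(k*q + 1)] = 6*k*q - 10*q^2 + 2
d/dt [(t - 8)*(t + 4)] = 2*t - 4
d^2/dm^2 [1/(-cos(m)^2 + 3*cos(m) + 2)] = (-4*sin(m)^4 + 19*sin(m)^2 - 21*cos(m)/4 + 9*cos(3*m)/4 + 7)/(sin(m)^2 + 3*cos(m) + 1)^3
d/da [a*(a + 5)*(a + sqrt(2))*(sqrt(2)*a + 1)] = 4*sqrt(2)*a^3 + 9*a^2 + 15*sqrt(2)*a^2 + 2*sqrt(2)*a + 30*a + 5*sqrt(2)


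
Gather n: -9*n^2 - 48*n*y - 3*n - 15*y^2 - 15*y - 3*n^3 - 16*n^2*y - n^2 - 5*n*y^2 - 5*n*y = -3*n^3 + n^2*(-16*y - 10) + n*(-5*y^2 - 53*y - 3) - 15*y^2 - 15*y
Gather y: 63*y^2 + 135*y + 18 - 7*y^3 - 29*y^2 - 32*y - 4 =-7*y^3 + 34*y^2 + 103*y + 14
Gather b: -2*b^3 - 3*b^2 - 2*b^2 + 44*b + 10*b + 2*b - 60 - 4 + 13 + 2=-2*b^3 - 5*b^2 + 56*b - 49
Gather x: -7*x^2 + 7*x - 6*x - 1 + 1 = -7*x^2 + x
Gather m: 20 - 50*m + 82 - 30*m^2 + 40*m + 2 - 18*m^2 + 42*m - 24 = -48*m^2 + 32*m + 80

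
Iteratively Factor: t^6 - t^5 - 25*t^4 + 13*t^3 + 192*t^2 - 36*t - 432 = (t + 2)*(t^5 - 3*t^4 - 19*t^3 + 51*t^2 + 90*t - 216) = (t - 2)*(t + 2)*(t^4 - t^3 - 21*t^2 + 9*t + 108) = (t - 3)*(t - 2)*(t + 2)*(t^3 + 2*t^2 - 15*t - 36) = (t - 3)*(t - 2)*(t + 2)*(t + 3)*(t^2 - t - 12) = (t - 3)*(t - 2)*(t + 2)*(t + 3)^2*(t - 4)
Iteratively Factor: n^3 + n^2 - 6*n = (n)*(n^2 + n - 6) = n*(n + 3)*(n - 2)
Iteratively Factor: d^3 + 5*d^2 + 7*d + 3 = (d + 1)*(d^2 + 4*d + 3) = (d + 1)*(d + 3)*(d + 1)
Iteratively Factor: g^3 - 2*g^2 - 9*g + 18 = (g + 3)*(g^2 - 5*g + 6) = (g - 2)*(g + 3)*(g - 3)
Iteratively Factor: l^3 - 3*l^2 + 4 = (l + 1)*(l^2 - 4*l + 4) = (l - 2)*(l + 1)*(l - 2)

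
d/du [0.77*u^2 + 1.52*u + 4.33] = 1.54*u + 1.52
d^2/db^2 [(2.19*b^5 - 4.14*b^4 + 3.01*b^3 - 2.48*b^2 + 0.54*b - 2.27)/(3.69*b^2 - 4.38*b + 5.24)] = (178.915554*b^7 - 679.064796*b^6 + 1667.844432*b^5 - 2464.73064*b^4 + 2656.56102*b^3 - 1676.329794*b^2 + 653.366076*b - 110.715952)/(50.243409*b^6 - 178.915554*b^5 + 426.4164*b^4 - 592.16724*b^3 + 605.5344*b^2 - 360.792864*b + 143.877824)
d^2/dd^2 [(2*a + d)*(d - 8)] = 2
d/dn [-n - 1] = -1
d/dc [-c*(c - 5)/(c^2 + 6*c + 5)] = (-11*c^2 - 10*c + 25)/(c^4 + 12*c^3 + 46*c^2 + 60*c + 25)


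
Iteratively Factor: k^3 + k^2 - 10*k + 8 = (k - 1)*(k^2 + 2*k - 8) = (k - 2)*(k - 1)*(k + 4)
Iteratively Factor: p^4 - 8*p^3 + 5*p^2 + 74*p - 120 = (p - 4)*(p^3 - 4*p^2 - 11*p + 30) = (p - 4)*(p + 3)*(p^2 - 7*p + 10) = (p - 5)*(p - 4)*(p + 3)*(p - 2)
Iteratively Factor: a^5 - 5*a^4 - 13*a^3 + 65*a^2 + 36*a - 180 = (a - 5)*(a^4 - 13*a^2 + 36) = (a - 5)*(a - 2)*(a^3 + 2*a^2 - 9*a - 18) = (a - 5)*(a - 2)*(a + 2)*(a^2 - 9) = (a - 5)*(a - 3)*(a - 2)*(a + 2)*(a + 3)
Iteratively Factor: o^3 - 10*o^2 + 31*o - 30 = (o - 3)*(o^2 - 7*o + 10) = (o - 5)*(o - 3)*(o - 2)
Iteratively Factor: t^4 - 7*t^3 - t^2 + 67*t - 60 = (t + 3)*(t^3 - 10*t^2 + 29*t - 20) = (t - 5)*(t + 3)*(t^2 - 5*t + 4) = (t - 5)*(t - 1)*(t + 3)*(t - 4)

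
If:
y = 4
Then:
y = 4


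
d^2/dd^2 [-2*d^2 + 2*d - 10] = -4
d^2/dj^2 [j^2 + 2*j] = 2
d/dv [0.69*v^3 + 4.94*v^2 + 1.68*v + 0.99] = 2.07*v^2 + 9.88*v + 1.68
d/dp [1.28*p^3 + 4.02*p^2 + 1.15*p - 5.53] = 3.84*p^2 + 8.04*p + 1.15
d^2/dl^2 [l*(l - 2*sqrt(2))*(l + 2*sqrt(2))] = 6*l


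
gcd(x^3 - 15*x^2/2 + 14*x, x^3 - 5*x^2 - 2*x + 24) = x - 4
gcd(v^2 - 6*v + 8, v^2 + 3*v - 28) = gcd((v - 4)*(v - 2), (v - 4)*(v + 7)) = v - 4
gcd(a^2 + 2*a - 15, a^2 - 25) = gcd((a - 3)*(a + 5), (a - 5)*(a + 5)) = a + 5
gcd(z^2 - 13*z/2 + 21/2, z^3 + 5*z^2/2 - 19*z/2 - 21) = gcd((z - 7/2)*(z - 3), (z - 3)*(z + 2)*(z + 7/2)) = z - 3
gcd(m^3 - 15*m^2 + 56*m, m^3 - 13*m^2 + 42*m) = m^2 - 7*m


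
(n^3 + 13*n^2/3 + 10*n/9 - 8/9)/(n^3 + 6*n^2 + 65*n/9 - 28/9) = (3*n + 2)/(3*n + 7)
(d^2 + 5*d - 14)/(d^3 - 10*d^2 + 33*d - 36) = (d^2 + 5*d - 14)/(d^3 - 10*d^2 + 33*d - 36)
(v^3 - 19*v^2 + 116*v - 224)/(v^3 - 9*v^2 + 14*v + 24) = (v^2 - 15*v + 56)/(v^2 - 5*v - 6)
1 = 1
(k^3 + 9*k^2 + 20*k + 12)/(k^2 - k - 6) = (k^2 + 7*k + 6)/(k - 3)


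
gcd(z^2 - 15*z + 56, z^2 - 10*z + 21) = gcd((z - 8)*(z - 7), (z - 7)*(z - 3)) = z - 7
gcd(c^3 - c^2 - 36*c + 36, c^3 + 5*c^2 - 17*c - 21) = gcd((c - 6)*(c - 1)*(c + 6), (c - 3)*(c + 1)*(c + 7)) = 1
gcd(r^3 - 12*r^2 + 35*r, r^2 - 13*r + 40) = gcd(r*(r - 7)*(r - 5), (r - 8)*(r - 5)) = r - 5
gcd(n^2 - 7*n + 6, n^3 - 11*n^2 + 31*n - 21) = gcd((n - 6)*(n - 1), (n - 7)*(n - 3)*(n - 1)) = n - 1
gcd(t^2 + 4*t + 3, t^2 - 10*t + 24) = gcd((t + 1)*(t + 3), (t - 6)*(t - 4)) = 1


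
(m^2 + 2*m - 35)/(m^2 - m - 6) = (-m^2 - 2*m + 35)/(-m^2 + m + 6)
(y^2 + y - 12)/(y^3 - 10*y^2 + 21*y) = (y + 4)/(y*(y - 7))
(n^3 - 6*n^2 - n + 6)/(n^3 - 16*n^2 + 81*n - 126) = (n^2 - 1)/(n^2 - 10*n + 21)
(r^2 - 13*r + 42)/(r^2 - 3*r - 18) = (r - 7)/(r + 3)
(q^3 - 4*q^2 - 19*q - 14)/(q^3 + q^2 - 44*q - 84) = (q + 1)/(q + 6)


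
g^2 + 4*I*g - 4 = (g + 2*I)^2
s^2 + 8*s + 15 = (s + 3)*(s + 5)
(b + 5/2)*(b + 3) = b^2 + 11*b/2 + 15/2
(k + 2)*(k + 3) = k^2 + 5*k + 6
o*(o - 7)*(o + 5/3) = o^3 - 16*o^2/3 - 35*o/3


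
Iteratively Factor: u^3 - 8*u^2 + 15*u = (u)*(u^2 - 8*u + 15) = u*(u - 5)*(u - 3)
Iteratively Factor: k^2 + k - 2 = (k - 1)*(k + 2)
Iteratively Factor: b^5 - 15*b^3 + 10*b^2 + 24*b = (b - 3)*(b^4 + 3*b^3 - 6*b^2 - 8*b) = (b - 3)*(b - 2)*(b^3 + 5*b^2 + 4*b) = (b - 3)*(b - 2)*(b + 1)*(b^2 + 4*b) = b*(b - 3)*(b - 2)*(b + 1)*(b + 4)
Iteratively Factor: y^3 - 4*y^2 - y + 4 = (y - 1)*(y^2 - 3*y - 4) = (y - 4)*(y - 1)*(y + 1)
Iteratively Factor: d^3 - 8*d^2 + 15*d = (d)*(d^2 - 8*d + 15) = d*(d - 5)*(d - 3)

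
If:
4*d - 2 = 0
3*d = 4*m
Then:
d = 1/2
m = 3/8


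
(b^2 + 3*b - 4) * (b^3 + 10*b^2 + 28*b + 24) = b^5 + 13*b^4 + 54*b^3 + 68*b^2 - 40*b - 96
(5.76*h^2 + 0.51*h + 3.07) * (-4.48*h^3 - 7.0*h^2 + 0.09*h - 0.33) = -25.8048*h^5 - 42.6048*h^4 - 16.8052*h^3 - 23.3449*h^2 + 0.108*h - 1.0131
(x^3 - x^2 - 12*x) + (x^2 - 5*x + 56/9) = x^3 - 17*x + 56/9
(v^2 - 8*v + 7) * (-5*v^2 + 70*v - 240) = -5*v^4 + 110*v^3 - 835*v^2 + 2410*v - 1680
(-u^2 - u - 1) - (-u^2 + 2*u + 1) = -3*u - 2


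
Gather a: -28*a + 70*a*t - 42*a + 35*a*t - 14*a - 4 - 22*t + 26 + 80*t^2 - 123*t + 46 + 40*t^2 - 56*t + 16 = a*(105*t - 84) + 120*t^2 - 201*t + 84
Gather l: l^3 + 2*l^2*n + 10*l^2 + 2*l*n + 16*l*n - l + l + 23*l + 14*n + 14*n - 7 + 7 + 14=l^3 + l^2*(2*n + 10) + l*(18*n + 23) + 28*n + 14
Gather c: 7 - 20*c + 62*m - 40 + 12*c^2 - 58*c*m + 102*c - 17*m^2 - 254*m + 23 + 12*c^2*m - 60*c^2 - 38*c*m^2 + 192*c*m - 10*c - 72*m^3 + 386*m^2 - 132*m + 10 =c^2*(12*m - 48) + c*(-38*m^2 + 134*m + 72) - 72*m^3 + 369*m^2 - 324*m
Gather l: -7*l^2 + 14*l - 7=-7*l^2 + 14*l - 7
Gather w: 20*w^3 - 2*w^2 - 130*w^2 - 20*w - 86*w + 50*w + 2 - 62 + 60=20*w^3 - 132*w^2 - 56*w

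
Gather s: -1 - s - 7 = -s - 8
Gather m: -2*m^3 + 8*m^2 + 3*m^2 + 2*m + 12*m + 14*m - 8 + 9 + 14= -2*m^3 + 11*m^2 + 28*m + 15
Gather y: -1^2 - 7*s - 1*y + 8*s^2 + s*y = 8*s^2 - 7*s + y*(s - 1) - 1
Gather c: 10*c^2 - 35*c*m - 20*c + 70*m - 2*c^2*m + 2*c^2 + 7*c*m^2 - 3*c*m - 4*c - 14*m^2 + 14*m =c^2*(12 - 2*m) + c*(7*m^2 - 38*m - 24) - 14*m^2 + 84*m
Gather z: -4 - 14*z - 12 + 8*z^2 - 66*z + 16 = 8*z^2 - 80*z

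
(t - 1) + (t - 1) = 2*t - 2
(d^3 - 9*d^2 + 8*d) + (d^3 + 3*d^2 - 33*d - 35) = 2*d^3 - 6*d^2 - 25*d - 35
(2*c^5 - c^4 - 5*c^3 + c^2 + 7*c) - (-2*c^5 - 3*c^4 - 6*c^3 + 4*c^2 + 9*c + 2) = 4*c^5 + 2*c^4 + c^3 - 3*c^2 - 2*c - 2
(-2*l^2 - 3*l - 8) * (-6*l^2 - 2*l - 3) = 12*l^4 + 22*l^3 + 60*l^2 + 25*l + 24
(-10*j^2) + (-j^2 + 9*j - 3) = -11*j^2 + 9*j - 3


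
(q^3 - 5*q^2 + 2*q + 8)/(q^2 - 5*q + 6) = (q^2 - 3*q - 4)/(q - 3)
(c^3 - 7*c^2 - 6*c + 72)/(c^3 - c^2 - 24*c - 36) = (c - 4)/(c + 2)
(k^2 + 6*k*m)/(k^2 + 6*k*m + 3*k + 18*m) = k/(k + 3)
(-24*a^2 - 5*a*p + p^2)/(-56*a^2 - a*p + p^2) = (3*a + p)/(7*a + p)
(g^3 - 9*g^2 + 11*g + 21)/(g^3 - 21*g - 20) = (g^2 - 10*g + 21)/(g^2 - g - 20)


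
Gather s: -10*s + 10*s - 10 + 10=0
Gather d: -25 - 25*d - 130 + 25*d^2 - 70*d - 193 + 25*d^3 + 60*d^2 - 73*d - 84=25*d^3 + 85*d^2 - 168*d - 432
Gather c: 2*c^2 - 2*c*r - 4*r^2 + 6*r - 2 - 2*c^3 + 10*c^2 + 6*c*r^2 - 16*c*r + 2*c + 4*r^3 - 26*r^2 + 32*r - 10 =-2*c^3 + 12*c^2 + c*(6*r^2 - 18*r + 2) + 4*r^3 - 30*r^2 + 38*r - 12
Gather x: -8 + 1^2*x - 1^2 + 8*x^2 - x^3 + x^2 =-x^3 + 9*x^2 + x - 9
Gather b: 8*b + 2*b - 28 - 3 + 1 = 10*b - 30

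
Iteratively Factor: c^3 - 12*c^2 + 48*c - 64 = (c - 4)*(c^2 - 8*c + 16) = (c - 4)^2*(c - 4)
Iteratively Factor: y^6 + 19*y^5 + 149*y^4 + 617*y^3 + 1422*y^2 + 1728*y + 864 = (y + 3)*(y^5 + 16*y^4 + 101*y^3 + 314*y^2 + 480*y + 288) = (y + 3)*(y + 4)*(y^4 + 12*y^3 + 53*y^2 + 102*y + 72) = (y + 3)*(y + 4)^2*(y^3 + 8*y^2 + 21*y + 18) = (y + 2)*(y + 3)*(y + 4)^2*(y^2 + 6*y + 9) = (y + 2)*(y + 3)^2*(y + 4)^2*(y + 3)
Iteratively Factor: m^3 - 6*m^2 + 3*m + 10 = (m - 5)*(m^2 - m - 2) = (m - 5)*(m + 1)*(m - 2)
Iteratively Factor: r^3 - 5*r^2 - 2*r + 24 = (r - 4)*(r^2 - r - 6) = (r - 4)*(r + 2)*(r - 3)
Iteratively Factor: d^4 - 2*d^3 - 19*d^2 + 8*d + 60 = (d + 3)*(d^3 - 5*d^2 - 4*d + 20) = (d - 5)*(d + 3)*(d^2 - 4) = (d - 5)*(d - 2)*(d + 3)*(d + 2)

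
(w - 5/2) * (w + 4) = w^2 + 3*w/2 - 10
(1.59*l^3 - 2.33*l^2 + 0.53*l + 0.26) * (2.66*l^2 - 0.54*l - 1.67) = 4.2294*l^5 - 7.0564*l^4 + 0.0127000000000004*l^3 + 4.2965*l^2 - 1.0255*l - 0.4342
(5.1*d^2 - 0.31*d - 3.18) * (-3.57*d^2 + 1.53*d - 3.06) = -18.207*d^4 + 8.9097*d^3 - 4.7277*d^2 - 3.9168*d + 9.7308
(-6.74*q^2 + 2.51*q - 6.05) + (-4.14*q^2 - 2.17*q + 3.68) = -10.88*q^2 + 0.34*q - 2.37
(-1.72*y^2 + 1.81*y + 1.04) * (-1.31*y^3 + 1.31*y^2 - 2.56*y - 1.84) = 2.2532*y^5 - 4.6243*y^4 + 5.4119*y^3 - 0.1064*y^2 - 5.9928*y - 1.9136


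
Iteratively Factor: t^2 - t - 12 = (t + 3)*(t - 4)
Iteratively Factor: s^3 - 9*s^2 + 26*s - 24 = (s - 2)*(s^2 - 7*s + 12) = (s - 4)*(s - 2)*(s - 3)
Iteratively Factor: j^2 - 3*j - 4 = (j + 1)*(j - 4)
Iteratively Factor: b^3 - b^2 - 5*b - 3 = (b - 3)*(b^2 + 2*b + 1) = (b - 3)*(b + 1)*(b + 1)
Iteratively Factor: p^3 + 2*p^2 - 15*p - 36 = (p - 4)*(p^2 + 6*p + 9) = (p - 4)*(p + 3)*(p + 3)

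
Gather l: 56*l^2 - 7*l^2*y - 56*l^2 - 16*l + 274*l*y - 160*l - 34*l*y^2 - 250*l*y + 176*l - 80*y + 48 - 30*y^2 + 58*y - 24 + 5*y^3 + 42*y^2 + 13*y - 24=-7*l^2*y + l*(-34*y^2 + 24*y) + 5*y^3 + 12*y^2 - 9*y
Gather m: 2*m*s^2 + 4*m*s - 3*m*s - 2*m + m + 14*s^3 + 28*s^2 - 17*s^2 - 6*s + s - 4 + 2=m*(2*s^2 + s - 1) + 14*s^3 + 11*s^2 - 5*s - 2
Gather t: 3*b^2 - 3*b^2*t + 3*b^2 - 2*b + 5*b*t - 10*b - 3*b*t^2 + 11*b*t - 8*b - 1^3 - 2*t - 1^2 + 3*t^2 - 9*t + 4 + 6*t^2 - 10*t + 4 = 6*b^2 - 20*b + t^2*(9 - 3*b) + t*(-3*b^2 + 16*b - 21) + 6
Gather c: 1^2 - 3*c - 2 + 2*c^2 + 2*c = 2*c^2 - c - 1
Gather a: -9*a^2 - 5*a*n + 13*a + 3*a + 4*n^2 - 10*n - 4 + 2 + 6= -9*a^2 + a*(16 - 5*n) + 4*n^2 - 10*n + 4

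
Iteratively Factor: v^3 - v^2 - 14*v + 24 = (v + 4)*(v^2 - 5*v + 6) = (v - 2)*(v + 4)*(v - 3)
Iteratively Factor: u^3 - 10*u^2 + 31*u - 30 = (u - 3)*(u^2 - 7*u + 10) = (u - 3)*(u - 2)*(u - 5)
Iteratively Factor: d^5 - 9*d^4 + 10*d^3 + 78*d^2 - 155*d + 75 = (d - 1)*(d^4 - 8*d^3 + 2*d^2 + 80*d - 75) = (d - 5)*(d - 1)*(d^3 - 3*d^2 - 13*d + 15) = (d - 5)*(d - 1)*(d + 3)*(d^2 - 6*d + 5) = (d - 5)^2*(d - 1)*(d + 3)*(d - 1)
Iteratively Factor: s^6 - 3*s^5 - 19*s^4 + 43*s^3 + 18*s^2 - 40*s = (s + 1)*(s^5 - 4*s^4 - 15*s^3 + 58*s^2 - 40*s) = s*(s + 1)*(s^4 - 4*s^3 - 15*s^2 + 58*s - 40) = s*(s + 1)*(s + 4)*(s^3 - 8*s^2 + 17*s - 10) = s*(s - 1)*(s + 1)*(s + 4)*(s^2 - 7*s + 10) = s*(s - 2)*(s - 1)*(s + 1)*(s + 4)*(s - 5)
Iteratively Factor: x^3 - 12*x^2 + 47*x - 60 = (x - 5)*(x^2 - 7*x + 12) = (x - 5)*(x - 4)*(x - 3)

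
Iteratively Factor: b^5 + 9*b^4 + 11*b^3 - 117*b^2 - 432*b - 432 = (b + 4)*(b^4 + 5*b^3 - 9*b^2 - 81*b - 108) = (b + 3)*(b + 4)*(b^3 + 2*b^2 - 15*b - 36) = (b - 4)*(b + 3)*(b + 4)*(b^2 + 6*b + 9) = (b - 4)*(b + 3)^2*(b + 4)*(b + 3)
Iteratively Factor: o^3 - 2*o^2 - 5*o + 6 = (o - 1)*(o^2 - o - 6) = (o - 1)*(o + 2)*(o - 3)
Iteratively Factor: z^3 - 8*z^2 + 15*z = (z)*(z^2 - 8*z + 15) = z*(z - 3)*(z - 5)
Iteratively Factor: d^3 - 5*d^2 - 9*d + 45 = (d + 3)*(d^2 - 8*d + 15) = (d - 3)*(d + 3)*(d - 5)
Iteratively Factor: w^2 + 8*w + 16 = (w + 4)*(w + 4)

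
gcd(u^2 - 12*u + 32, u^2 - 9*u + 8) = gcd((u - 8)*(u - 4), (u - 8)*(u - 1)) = u - 8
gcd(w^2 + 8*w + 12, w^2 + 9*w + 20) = 1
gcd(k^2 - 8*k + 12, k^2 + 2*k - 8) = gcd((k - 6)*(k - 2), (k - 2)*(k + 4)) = k - 2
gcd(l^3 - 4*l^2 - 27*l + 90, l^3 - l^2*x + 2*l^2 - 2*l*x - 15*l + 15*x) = l^2 + 2*l - 15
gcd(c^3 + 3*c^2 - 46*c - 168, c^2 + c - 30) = c + 6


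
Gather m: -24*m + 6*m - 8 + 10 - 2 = -18*m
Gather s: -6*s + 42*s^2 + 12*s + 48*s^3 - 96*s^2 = 48*s^3 - 54*s^2 + 6*s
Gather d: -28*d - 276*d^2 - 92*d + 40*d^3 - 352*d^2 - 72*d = 40*d^3 - 628*d^2 - 192*d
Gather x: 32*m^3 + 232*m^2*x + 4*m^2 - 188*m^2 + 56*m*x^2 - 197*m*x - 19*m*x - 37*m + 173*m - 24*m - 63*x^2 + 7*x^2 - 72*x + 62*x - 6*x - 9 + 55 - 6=32*m^3 - 184*m^2 + 112*m + x^2*(56*m - 56) + x*(232*m^2 - 216*m - 16) + 40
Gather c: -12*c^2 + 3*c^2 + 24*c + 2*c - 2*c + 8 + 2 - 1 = -9*c^2 + 24*c + 9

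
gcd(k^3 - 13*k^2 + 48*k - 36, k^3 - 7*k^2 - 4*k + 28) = 1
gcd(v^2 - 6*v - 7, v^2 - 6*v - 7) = v^2 - 6*v - 7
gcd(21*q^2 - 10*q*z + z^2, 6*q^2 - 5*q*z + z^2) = -3*q + z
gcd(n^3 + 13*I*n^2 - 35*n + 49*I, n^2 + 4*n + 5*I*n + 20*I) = 1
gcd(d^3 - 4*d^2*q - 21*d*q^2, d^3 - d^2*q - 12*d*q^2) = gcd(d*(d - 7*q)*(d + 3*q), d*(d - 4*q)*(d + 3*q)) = d^2 + 3*d*q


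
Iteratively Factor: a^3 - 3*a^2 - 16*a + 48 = (a - 3)*(a^2 - 16) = (a - 4)*(a - 3)*(a + 4)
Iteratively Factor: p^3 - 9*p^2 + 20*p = (p)*(p^2 - 9*p + 20) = p*(p - 5)*(p - 4)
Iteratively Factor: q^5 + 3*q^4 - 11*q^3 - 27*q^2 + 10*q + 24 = (q + 1)*(q^4 + 2*q^3 - 13*q^2 - 14*q + 24) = (q + 1)*(q + 2)*(q^3 - 13*q + 12) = (q - 3)*(q + 1)*(q + 2)*(q^2 + 3*q - 4) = (q - 3)*(q - 1)*(q + 1)*(q + 2)*(q + 4)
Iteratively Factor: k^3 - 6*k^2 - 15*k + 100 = (k - 5)*(k^2 - k - 20) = (k - 5)^2*(k + 4)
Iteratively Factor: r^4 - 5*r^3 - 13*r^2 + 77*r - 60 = (r - 3)*(r^3 - 2*r^2 - 19*r + 20) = (r - 5)*(r - 3)*(r^2 + 3*r - 4) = (r - 5)*(r - 3)*(r + 4)*(r - 1)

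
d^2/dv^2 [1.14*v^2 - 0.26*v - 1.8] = 2.28000000000000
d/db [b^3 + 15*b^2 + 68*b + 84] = 3*b^2 + 30*b + 68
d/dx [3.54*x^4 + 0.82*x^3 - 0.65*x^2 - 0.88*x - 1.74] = 14.16*x^3 + 2.46*x^2 - 1.3*x - 0.88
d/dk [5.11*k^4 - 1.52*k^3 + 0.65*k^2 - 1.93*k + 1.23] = 20.44*k^3 - 4.56*k^2 + 1.3*k - 1.93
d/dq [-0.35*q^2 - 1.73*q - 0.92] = -0.7*q - 1.73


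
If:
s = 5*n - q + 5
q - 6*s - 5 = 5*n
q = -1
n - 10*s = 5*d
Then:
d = -6/25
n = -6/5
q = -1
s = 0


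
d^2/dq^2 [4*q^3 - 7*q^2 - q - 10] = 24*q - 14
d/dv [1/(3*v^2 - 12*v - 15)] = 2*(2 - v)/(3*(-v^2 + 4*v + 5)^2)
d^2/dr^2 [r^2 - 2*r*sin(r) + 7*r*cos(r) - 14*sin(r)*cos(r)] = 2*r*sin(r) - 7*r*cos(r) - 14*sin(r) + 28*sin(2*r) - 4*cos(r) + 2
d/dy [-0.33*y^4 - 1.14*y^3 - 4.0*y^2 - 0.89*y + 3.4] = -1.32*y^3 - 3.42*y^2 - 8.0*y - 0.89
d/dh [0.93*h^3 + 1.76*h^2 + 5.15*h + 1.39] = 2.79*h^2 + 3.52*h + 5.15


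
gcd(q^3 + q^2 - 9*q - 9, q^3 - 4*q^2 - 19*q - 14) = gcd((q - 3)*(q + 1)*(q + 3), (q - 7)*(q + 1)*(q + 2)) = q + 1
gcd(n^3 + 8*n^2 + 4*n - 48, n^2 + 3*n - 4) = n + 4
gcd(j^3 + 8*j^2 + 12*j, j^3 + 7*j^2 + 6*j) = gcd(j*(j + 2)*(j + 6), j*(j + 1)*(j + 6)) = j^2 + 6*j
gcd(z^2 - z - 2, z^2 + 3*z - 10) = z - 2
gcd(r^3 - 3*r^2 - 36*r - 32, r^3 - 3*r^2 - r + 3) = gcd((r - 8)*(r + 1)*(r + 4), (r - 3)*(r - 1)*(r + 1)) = r + 1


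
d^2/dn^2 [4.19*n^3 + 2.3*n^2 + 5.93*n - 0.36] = 25.14*n + 4.6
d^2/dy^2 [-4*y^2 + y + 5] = -8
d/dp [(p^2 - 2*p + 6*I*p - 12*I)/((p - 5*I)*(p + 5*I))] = (p^2*(2 - 6*I) + p*(50 + 24*I) - 50 + 150*I)/(p^4 + 50*p^2 + 625)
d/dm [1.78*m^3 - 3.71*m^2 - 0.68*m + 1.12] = 5.34*m^2 - 7.42*m - 0.68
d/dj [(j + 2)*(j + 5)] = 2*j + 7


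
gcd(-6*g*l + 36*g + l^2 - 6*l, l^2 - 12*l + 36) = l - 6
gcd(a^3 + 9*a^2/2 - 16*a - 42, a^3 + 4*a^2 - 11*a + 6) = a + 6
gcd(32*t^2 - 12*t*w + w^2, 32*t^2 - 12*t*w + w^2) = 32*t^2 - 12*t*w + w^2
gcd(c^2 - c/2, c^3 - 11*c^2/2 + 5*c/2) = c^2 - c/2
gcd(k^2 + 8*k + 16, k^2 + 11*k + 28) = k + 4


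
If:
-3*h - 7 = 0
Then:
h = -7/3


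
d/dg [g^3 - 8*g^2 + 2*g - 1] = 3*g^2 - 16*g + 2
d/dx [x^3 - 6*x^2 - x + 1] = 3*x^2 - 12*x - 1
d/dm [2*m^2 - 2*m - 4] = 4*m - 2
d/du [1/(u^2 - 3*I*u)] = (-2*u + 3*I)/(u^2*(u - 3*I)^2)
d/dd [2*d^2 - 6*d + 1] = 4*d - 6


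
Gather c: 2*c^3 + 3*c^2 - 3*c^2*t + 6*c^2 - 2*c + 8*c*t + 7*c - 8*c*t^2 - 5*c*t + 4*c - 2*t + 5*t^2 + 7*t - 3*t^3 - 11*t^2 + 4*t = 2*c^3 + c^2*(9 - 3*t) + c*(-8*t^2 + 3*t + 9) - 3*t^3 - 6*t^2 + 9*t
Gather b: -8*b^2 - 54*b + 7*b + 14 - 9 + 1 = -8*b^2 - 47*b + 6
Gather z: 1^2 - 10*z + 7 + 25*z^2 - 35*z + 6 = 25*z^2 - 45*z + 14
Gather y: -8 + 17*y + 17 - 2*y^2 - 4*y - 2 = -2*y^2 + 13*y + 7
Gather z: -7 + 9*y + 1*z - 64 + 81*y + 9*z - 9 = 90*y + 10*z - 80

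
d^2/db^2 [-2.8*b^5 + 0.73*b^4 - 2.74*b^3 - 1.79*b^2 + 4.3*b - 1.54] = -56.0*b^3 + 8.76*b^2 - 16.44*b - 3.58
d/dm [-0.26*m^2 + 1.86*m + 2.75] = 1.86 - 0.52*m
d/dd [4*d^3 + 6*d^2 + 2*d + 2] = 12*d^2 + 12*d + 2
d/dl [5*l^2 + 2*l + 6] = 10*l + 2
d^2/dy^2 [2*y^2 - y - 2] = 4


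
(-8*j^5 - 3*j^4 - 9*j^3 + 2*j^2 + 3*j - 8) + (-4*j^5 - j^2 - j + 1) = -12*j^5 - 3*j^4 - 9*j^3 + j^2 + 2*j - 7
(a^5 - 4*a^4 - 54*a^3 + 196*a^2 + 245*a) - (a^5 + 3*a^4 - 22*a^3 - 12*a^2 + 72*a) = -7*a^4 - 32*a^3 + 208*a^2 + 173*a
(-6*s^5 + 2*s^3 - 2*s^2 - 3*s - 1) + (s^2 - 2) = -6*s^5 + 2*s^3 - s^2 - 3*s - 3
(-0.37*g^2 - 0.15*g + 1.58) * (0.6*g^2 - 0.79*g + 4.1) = -0.222*g^4 + 0.2023*g^3 - 0.4505*g^2 - 1.8632*g + 6.478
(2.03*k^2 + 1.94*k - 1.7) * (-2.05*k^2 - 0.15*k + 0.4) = -4.1615*k^4 - 4.2815*k^3 + 4.006*k^2 + 1.031*k - 0.68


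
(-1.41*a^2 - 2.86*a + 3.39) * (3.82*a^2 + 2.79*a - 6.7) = -5.3862*a^4 - 14.8591*a^3 + 14.4174*a^2 + 28.6201*a - 22.713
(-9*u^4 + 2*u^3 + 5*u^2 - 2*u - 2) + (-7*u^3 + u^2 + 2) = -9*u^4 - 5*u^3 + 6*u^2 - 2*u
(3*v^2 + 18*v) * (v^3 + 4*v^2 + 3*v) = 3*v^5 + 30*v^4 + 81*v^3 + 54*v^2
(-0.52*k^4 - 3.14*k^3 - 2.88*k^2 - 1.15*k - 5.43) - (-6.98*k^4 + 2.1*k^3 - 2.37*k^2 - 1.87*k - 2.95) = 6.46*k^4 - 5.24*k^3 - 0.51*k^2 + 0.72*k - 2.48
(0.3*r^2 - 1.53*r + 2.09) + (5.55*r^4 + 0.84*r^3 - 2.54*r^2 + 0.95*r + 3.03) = 5.55*r^4 + 0.84*r^3 - 2.24*r^2 - 0.58*r + 5.12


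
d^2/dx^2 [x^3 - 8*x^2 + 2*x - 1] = 6*x - 16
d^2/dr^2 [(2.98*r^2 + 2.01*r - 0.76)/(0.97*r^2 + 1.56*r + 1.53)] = (-5.236254*r^3 - 30.826212*r^2 - 24.798438*r + 2.913588)/(0.912673*r^6 + 4.403412*r^5 + 11.400507*r^4 + 17.687592*r^3 + 17.982243*r^2 + 10.955412*r + 3.581577)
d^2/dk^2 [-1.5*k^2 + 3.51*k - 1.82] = -3.00000000000000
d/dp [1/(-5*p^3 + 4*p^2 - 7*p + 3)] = (15*p^2 - 8*p + 7)/(5*p^3 - 4*p^2 + 7*p - 3)^2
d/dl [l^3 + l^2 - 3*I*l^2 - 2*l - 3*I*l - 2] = 3*l^2 + l*(2 - 6*I) - 2 - 3*I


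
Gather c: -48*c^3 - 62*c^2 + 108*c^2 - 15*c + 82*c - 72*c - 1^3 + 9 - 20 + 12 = -48*c^3 + 46*c^2 - 5*c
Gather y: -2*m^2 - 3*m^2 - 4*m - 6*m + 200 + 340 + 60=-5*m^2 - 10*m + 600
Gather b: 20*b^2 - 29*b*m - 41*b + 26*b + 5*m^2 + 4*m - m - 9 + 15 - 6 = 20*b^2 + b*(-29*m - 15) + 5*m^2 + 3*m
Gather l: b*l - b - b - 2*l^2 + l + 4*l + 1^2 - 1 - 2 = -2*b - 2*l^2 + l*(b + 5) - 2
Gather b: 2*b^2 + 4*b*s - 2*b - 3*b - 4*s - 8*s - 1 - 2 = 2*b^2 + b*(4*s - 5) - 12*s - 3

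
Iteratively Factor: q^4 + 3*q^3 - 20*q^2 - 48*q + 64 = (q - 1)*(q^3 + 4*q^2 - 16*q - 64) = (q - 4)*(q - 1)*(q^2 + 8*q + 16) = (q - 4)*(q - 1)*(q + 4)*(q + 4)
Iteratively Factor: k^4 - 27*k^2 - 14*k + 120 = (k + 4)*(k^3 - 4*k^2 - 11*k + 30) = (k - 2)*(k + 4)*(k^2 - 2*k - 15) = (k - 5)*(k - 2)*(k + 4)*(k + 3)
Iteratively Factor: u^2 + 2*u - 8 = (u - 2)*(u + 4)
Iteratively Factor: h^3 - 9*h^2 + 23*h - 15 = (h - 5)*(h^2 - 4*h + 3) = (h - 5)*(h - 1)*(h - 3)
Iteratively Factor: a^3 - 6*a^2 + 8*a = (a - 4)*(a^2 - 2*a) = (a - 4)*(a - 2)*(a)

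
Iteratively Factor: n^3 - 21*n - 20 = (n + 4)*(n^2 - 4*n - 5) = (n + 1)*(n + 4)*(n - 5)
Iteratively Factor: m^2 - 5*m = (m)*(m - 5)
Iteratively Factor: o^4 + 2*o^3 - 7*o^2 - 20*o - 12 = (o - 3)*(o^3 + 5*o^2 + 8*o + 4) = (o - 3)*(o + 2)*(o^2 + 3*o + 2) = (o - 3)*(o + 1)*(o + 2)*(o + 2)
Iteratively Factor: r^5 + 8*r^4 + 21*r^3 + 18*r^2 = (r + 3)*(r^4 + 5*r^3 + 6*r^2) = (r + 2)*(r + 3)*(r^3 + 3*r^2) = r*(r + 2)*(r + 3)*(r^2 + 3*r) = r*(r + 2)*(r + 3)^2*(r)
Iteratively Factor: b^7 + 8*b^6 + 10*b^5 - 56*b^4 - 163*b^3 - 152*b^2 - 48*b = (b + 4)*(b^6 + 4*b^5 - 6*b^4 - 32*b^3 - 35*b^2 - 12*b) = (b + 1)*(b + 4)*(b^5 + 3*b^4 - 9*b^3 - 23*b^2 - 12*b) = b*(b + 1)*(b + 4)*(b^4 + 3*b^3 - 9*b^2 - 23*b - 12) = b*(b - 3)*(b + 1)*(b + 4)*(b^3 + 6*b^2 + 9*b + 4) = b*(b - 3)*(b + 1)^2*(b + 4)*(b^2 + 5*b + 4) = b*(b - 3)*(b + 1)^3*(b + 4)*(b + 4)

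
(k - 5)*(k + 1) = k^2 - 4*k - 5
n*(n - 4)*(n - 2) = n^3 - 6*n^2 + 8*n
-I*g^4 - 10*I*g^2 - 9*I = (g - 3*I)*(g - I)*(g + 3*I)*(-I*g + 1)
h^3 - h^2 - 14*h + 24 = (h - 3)*(h - 2)*(h + 4)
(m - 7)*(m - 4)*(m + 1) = m^3 - 10*m^2 + 17*m + 28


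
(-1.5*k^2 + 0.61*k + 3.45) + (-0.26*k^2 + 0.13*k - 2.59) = -1.76*k^2 + 0.74*k + 0.86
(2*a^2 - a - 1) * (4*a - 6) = 8*a^3 - 16*a^2 + 2*a + 6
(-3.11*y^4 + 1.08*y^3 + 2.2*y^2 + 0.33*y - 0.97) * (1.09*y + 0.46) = -3.3899*y^5 - 0.2534*y^4 + 2.8948*y^3 + 1.3717*y^2 - 0.9055*y - 0.4462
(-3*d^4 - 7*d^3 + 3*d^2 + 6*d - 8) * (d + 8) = -3*d^5 - 31*d^4 - 53*d^3 + 30*d^2 + 40*d - 64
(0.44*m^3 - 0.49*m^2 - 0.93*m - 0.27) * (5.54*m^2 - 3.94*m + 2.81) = 2.4376*m^5 - 4.4482*m^4 - 1.9852*m^3 + 0.7915*m^2 - 1.5495*m - 0.7587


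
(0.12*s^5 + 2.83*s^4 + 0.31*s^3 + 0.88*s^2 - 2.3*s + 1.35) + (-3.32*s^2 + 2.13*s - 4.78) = 0.12*s^5 + 2.83*s^4 + 0.31*s^3 - 2.44*s^2 - 0.17*s - 3.43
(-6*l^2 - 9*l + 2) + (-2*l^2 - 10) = -8*l^2 - 9*l - 8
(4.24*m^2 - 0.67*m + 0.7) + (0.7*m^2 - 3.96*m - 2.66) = 4.94*m^2 - 4.63*m - 1.96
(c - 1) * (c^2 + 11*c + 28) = c^3 + 10*c^2 + 17*c - 28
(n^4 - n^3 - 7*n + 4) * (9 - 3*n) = -3*n^5 + 12*n^4 - 9*n^3 + 21*n^2 - 75*n + 36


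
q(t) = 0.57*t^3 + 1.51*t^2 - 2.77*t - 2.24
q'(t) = 1.71*t^2 + 3.02*t - 2.77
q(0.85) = -3.15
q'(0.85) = 1.03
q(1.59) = -0.54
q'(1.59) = 6.35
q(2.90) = 16.33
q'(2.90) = 20.37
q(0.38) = -3.04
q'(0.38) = -1.38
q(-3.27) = 3.03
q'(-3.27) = 5.64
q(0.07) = -2.43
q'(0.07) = -2.55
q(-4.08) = -4.52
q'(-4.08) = 13.37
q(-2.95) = 4.44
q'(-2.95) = 3.20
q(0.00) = -2.24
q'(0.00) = -2.77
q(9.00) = 510.67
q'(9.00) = 162.92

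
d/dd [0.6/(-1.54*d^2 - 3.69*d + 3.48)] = (1.848*d + 2.214)/(1.54*d^2 + 3.69*d - 3.48)^2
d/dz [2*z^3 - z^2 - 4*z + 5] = 6*z^2 - 2*z - 4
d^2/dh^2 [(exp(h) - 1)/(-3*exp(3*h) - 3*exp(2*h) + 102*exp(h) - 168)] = 2*(-2*exp(6*h) + 3*exp(5*h) - 63*exp(4*h) + 315*exp(3*h) - 135*exp(2*h) - 486*exp(h) - 616)*exp(h)/(3*(exp(9*h) + 3*exp(8*h) - 99*exp(7*h) - 35*exp(6*h) + 3702*exp(5*h) - 7788*exp(4*h) - 41320*exp(3*h) + 203616*exp(2*h) - 319872*exp(h) + 175616))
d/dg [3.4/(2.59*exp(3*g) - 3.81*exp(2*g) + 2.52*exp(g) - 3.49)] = (-26.418*exp(2*g) + 25.908*exp(g) - 8.568)*exp(g)/(2.59*exp(3*g) - 3.81*exp(2*g) + 2.52*exp(g) - 3.49)^2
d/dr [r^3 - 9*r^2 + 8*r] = 3*r^2 - 18*r + 8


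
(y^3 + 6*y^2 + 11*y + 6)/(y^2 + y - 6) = (y^2 + 3*y + 2)/(y - 2)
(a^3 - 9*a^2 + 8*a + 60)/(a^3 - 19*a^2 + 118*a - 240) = (a + 2)/(a - 8)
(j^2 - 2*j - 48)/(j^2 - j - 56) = (j + 6)/(j + 7)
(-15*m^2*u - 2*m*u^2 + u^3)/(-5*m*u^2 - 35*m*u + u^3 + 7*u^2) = (3*m + u)/(u + 7)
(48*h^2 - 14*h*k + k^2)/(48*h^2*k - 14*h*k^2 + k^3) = 1/k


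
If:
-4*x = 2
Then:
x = -1/2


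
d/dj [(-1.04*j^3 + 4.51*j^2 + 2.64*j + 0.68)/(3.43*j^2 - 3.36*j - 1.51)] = (-3.5672*j^4 + 6.9888*j^3 - 19.4976*j^2 - 18.285*j - 1.7016)/(11.7649*j^4 - 23.0496*j^3 + 0.930999999999997*j^2 + 10.1472*j + 2.2801)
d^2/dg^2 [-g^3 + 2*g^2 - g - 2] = 4 - 6*g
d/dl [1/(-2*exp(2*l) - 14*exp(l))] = (exp(l) + 7/2)*exp(-l)/(exp(l) + 7)^2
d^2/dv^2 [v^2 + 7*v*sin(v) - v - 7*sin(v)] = -7*v*sin(v) + 7*sin(v) + 14*cos(v) + 2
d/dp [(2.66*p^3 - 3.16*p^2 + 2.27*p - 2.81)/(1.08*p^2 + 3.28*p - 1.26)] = (2.8728*p^4 + 17.4496*p^3 - 22.8712*p^2 + 14.0328*p + 6.3566)/(1.1664*p^4 + 7.0848*p^3 + 8.0368*p^2 - 8.2656*p + 1.5876)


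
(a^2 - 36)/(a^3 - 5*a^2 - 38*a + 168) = (a - 6)/(a^2 - 11*a + 28)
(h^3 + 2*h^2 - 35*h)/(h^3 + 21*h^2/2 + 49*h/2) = 2*(h - 5)/(2*h + 7)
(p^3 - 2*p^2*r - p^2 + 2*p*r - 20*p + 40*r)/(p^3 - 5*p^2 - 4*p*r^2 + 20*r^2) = (p + 4)/(p + 2*r)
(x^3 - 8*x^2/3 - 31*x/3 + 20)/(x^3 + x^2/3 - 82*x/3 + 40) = (x + 3)/(x + 6)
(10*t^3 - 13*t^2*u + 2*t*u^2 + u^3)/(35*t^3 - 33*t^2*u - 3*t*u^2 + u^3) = (2*t - u)/(7*t - u)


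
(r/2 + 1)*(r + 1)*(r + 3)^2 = r^4/2 + 9*r^3/2 + 29*r^2/2 + 39*r/2 + 9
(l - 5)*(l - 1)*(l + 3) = l^3 - 3*l^2 - 13*l + 15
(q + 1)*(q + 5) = q^2 + 6*q + 5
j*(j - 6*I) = j^2 - 6*I*j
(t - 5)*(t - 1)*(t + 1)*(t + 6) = t^4 + t^3 - 31*t^2 - t + 30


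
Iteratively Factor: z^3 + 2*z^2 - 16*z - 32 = (z - 4)*(z^2 + 6*z + 8) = (z - 4)*(z + 2)*(z + 4)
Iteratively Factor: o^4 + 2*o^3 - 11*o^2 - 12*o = (o)*(o^3 + 2*o^2 - 11*o - 12) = o*(o + 1)*(o^2 + o - 12) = o*(o + 1)*(o + 4)*(o - 3)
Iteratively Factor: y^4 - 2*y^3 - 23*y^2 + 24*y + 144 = (y - 4)*(y^3 + 2*y^2 - 15*y - 36) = (y - 4)*(y + 3)*(y^2 - y - 12) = (y - 4)*(y + 3)^2*(y - 4)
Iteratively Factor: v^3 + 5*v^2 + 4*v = (v)*(v^2 + 5*v + 4) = v*(v + 1)*(v + 4)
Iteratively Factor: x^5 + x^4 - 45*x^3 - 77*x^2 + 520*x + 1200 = (x - 5)*(x^4 + 6*x^3 - 15*x^2 - 152*x - 240) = (x - 5)^2*(x^3 + 11*x^2 + 40*x + 48) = (x - 5)^2*(x + 4)*(x^2 + 7*x + 12) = (x - 5)^2*(x + 4)^2*(x + 3)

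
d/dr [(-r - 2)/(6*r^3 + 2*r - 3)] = (-6*r^3 - 2*r + 2*(r + 2)*(9*r^2 + 1) + 3)/(6*r^3 + 2*r - 3)^2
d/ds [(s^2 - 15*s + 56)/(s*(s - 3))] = 4*(3*s^2 - 28*s + 42)/(s^2*(s^2 - 6*s + 9))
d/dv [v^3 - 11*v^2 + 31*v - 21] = 3*v^2 - 22*v + 31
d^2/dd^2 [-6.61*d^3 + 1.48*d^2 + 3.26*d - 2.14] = 2.96 - 39.66*d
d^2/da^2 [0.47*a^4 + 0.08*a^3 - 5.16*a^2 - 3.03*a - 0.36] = 5.64*a^2 + 0.48*a - 10.32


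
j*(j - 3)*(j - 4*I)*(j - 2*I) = j^4 - 3*j^3 - 6*I*j^3 - 8*j^2 + 18*I*j^2 + 24*j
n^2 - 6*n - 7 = (n - 7)*(n + 1)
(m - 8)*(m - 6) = m^2 - 14*m + 48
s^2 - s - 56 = (s - 8)*(s + 7)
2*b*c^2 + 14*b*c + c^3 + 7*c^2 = c*(2*b + c)*(c + 7)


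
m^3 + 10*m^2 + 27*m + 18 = (m + 1)*(m + 3)*(m + 6)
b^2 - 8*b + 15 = (b - 5)*(b - 3)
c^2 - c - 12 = (c - 4)*(c + 3)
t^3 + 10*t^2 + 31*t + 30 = (t + 2)*(t + 3)*(t + 5)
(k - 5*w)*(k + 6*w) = k^2 + k*w - 30*w^2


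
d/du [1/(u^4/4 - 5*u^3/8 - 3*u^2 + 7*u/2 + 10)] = 8*(-8*u^3 + 15*u^2 + 48*u - 28)/(2*u^4 - 5*u^3 - 24*u^2 + 28*u + 80)^2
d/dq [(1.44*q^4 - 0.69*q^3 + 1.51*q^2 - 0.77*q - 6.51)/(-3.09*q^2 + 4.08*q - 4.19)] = (-8.8992*q^5 + 19.7577*q^4 - 29.7648*q^3 + 12.4548*q^2 - 52.8856*q + 29.7871)/(9.5481*q^4 - 25.2144*q^3 + 42.5406*q^2 - 34.1904*q + 17.5561)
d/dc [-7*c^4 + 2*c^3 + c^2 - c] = -28*c^3 + 6*c^2 + 2*c - 1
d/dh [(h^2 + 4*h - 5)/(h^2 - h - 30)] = -5/(h^2 - 12*h + 36)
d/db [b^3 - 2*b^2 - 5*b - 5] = 3*b^2 - 4*b - 5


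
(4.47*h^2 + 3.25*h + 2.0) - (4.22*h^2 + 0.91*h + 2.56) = 0.25*h^2 + 2.34*h - 0.56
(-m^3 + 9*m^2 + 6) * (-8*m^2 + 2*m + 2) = 8*m^5 - 74*m^4 + 16*m^3 - 30*m^2 + 12*m + 12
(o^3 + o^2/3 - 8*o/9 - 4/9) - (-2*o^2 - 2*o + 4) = o^3 + 7*o^2/3 + 10*o/9 - 40/9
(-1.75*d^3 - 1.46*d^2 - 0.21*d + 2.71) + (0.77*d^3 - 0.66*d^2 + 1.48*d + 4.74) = -0.98*d^3 - 2.12*d^2 + 1.27*d + 7.45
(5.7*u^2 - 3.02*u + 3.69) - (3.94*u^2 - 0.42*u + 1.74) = 1.76*u^2 - 2.6*u + 1.95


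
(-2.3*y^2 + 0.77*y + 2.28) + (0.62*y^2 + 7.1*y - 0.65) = -1.68*y^2 + 7.87*y + 1.63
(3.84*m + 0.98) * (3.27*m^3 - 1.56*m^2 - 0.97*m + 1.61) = 12.5568*m^4 - 2.7858*m^3 - 5.2536*m^2 + 5.2318*m + 1.5778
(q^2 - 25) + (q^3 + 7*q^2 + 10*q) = q^3 + 8*q^2 + 10*q - 25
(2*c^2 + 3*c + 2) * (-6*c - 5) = -12*c^3 - 28*c^2 - 27*c - 10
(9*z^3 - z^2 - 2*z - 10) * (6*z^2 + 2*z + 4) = 54*z^5 + 12*z^4 + 22*z^3 - 68*z^2 - 28*z - 40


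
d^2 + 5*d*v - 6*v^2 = (d - v)*(d + 6*v)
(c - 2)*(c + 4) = c^2 + 2*c - 8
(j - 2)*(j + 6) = j^2 + 4*j - 12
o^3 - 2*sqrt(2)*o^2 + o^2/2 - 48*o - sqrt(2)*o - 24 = (o + 1/2)*(o - 6*sqrt(2))*(o + 4*sqrt(2))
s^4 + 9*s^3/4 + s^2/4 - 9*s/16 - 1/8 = (s - 1/2)*(s + 1/4)*(s + 1/2)*(s + 2)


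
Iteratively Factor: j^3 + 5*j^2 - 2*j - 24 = (j + 4)*(j^2 + j - 6) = (j + 3)*(j + 4)*(j - 2)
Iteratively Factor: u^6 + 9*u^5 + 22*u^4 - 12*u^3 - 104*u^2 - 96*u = (u - 2)*(u^5 + 11*u^4 + 44*u^3 + 76*u^2 + 48*u) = (u - 2)*(u + 4)*(u^4 + 7*u^3 + 16*u^2 + 12*u) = (u - 2)*(u + 2)*(u + 4)*(u^3 + 5*u^2 + 6*u) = (u - 2)*(u + 2)*(u + 3)*(u + 4)*(u^2 + 2*u) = (u - 2)*(u + 2)^2*(u + 3)*(u + 4)*(u)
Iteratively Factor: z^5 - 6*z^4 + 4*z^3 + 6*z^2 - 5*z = (z)*(z^4 - 6*z^3 + 4*z^2 + 6*z - 5) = z*(z - 1)*(z^3 - 5*z^2 - z + 5) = z*(z - 1)*(z + 1)*(z^2 - 6*z + 5) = z*(z - 1)^2*(z + 1)*(z - 5)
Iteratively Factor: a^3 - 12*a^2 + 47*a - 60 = (a - 5)*(a^2 - 7*a + 12) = (a - 5)*(a - 4)*(a - 3)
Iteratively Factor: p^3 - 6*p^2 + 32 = (p + 2)*(p^2 - 8*p + 16) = (p - 4)*(p + 2)*(p - 4)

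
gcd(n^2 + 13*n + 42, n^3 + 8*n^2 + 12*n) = n + 6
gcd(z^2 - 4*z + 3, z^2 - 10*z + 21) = z - 3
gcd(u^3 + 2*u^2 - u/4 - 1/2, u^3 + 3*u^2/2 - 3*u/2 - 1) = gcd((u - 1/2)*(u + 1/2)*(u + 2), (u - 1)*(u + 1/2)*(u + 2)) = u^2 + 5*u/2 + 1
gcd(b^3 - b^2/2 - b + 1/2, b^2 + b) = b + 1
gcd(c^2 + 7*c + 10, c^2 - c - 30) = c + 5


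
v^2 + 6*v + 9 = (v + 3)^2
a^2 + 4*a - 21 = (a - 3)*(a + 7)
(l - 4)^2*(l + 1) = l^3 - 7*l^2 + 8*l + 16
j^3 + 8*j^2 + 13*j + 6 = (j + 1)^2*(j + 6)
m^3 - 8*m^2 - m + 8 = (m - 8)*(m - 1)*(m + 1)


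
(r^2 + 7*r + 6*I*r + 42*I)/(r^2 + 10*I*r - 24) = (r + 7)/(r + 4*I)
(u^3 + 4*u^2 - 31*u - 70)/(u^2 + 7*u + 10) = (u^2 + 2*u - 35)/(u + 5)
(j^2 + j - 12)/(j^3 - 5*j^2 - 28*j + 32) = (j - 3)/(j^2 - 9*j + 8)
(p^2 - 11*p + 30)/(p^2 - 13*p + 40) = (p - 6)/(p - 8)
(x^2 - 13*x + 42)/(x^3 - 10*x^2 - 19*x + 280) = (x - 6)/(x^2 - 3*x - 40)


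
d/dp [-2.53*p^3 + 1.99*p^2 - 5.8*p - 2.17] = -7.59*p^2 + 3.98*p - 5.8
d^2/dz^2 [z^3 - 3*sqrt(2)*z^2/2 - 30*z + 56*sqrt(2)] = 6*z - 3*sqrt(2)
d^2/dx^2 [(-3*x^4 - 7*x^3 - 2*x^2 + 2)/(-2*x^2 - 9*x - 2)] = 2*(12*x^6 + 162*x^5 + 765*x^4 + 935*x^3 + 402*x^2 - 24*x - 146)/(8*x^6 + 108*x^5 + 510*x^4 + 945*x^3 + 510*x^2 + 108*x + 8)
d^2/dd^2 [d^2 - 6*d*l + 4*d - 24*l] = 2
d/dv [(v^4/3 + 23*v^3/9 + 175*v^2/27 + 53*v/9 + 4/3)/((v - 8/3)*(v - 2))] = (54*v^5 - 171*v^4 - 1356*v^3 + 385*v^2 + 5384*v + 3048)/(9*(9*v^4 - 84*v^3 + 292*v^2 - 448*v + 256))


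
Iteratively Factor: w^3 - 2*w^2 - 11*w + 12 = (w - 4)*(w^2 + 2*w - 3) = (w - 4)*(w - 1)*(w + 3)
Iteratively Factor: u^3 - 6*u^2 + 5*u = (u - 1)*(u^2 - 5*u) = u*(u - 1)*(u - 5)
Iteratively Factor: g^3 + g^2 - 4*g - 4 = (g - 2)*(g^2 + 3*g + 2) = (g - 2)*(g + 1)*(g + 2)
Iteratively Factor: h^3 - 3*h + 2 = (h + 2)*(h^2 - 2*h + 1) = (h - 1)*(h + 2)*(h - 1)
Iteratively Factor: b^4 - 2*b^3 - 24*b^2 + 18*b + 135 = (b - 5)*(b^3 + 3*b^2 - 9*b - 27) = (b - 5)*(b + 3)*(b^2 - 9) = (b - 5)*(b - 3)*(b + 3)*(b + 3)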